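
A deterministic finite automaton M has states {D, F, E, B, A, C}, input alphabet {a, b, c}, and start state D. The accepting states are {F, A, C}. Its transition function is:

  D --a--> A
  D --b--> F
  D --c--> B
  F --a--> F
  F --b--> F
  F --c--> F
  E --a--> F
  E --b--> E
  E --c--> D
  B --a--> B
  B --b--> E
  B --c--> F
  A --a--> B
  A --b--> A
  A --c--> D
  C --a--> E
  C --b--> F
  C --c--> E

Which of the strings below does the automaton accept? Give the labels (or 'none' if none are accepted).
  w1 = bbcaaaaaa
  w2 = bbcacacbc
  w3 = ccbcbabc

w1: D → F → F → F → F → F → F → F → F → F  → end F, accepted
w2: D → F → F → F → F → F → F → F → F → F  → end F, accepted
w3: D → B → F → F → F → F → F → F → F  → end F, accepted

w1, w2, w3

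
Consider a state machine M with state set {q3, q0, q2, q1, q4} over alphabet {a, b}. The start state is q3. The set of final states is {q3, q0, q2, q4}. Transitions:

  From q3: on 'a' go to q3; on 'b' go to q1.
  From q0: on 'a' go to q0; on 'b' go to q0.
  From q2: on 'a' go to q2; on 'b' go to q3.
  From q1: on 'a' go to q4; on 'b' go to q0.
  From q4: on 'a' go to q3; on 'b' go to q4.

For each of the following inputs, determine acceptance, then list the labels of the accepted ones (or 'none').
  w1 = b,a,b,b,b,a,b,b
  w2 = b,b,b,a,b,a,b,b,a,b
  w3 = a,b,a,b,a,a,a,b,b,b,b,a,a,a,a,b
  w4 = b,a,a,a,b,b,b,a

w1:
  start at q3
  read 'b': q3 → q1
  read 'a': q1 → q4
  read 'b': q4 → q4
  read 'b': q4 → q4
  read 'b': q4 → q4
  read 'a': q4 → q3
  read 'b': q3 → q1
  read 'b': q1 → q0
  end q0, accepted
w2:
  start at q3
  read 'b': q3 → q1
  read 'b': q1 → q0
  read 'b': q0 → q0
  read 'a': q0 → q0
  read 'b': q0 → q0
  read 'a': q0 → q0
  read 'b': q0 → q0
  read 'b': q0 → q0
  read 'a': q0 → q0
  read 'b': q0 → q0
  end q0, accepted
w3:
  start at q3
  read 'a': q3 → q3
  read 'b': q3 → q1
  read 'a': q1 → q4
  read 'b': q4 → q4
  read 'a': q4 → q3
  read 'a': q3 → q3
  read 'a': q3 → q3
  read 'b': q3 → q1
  read 'b': q1 → q0
  read 'b': q0 → q0
  read 'b': q0 → q0
  read 'a': q0 → q0
  read 'a': q0 → q0
  read 'a': q0 → q0
  read 'a': q0 → q0
  read 'b': q0 → q0
  end q0, accepted
w4:
  start at q3
  read 'b': q3 → q1
  read 'a': q1 → q4
  read 'a': q4 → q3
  read 'a': q3 → q3
  read 'b': q3 → q1
  read 'b': q1 → q0
  read 'b': q0 → q0
  read 'a': q0 → q0
  end q0, accepted

w1, w2, w3, w4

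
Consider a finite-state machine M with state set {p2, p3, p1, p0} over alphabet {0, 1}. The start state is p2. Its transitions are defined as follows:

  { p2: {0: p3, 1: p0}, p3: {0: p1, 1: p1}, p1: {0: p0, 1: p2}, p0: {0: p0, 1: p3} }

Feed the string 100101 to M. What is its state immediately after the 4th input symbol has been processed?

start at p2
read '1': p2 → p0
read '0': p0 → p0
read '0': p0 → p0
read '1': p0 → p3
After 4 symbols: p3.

p3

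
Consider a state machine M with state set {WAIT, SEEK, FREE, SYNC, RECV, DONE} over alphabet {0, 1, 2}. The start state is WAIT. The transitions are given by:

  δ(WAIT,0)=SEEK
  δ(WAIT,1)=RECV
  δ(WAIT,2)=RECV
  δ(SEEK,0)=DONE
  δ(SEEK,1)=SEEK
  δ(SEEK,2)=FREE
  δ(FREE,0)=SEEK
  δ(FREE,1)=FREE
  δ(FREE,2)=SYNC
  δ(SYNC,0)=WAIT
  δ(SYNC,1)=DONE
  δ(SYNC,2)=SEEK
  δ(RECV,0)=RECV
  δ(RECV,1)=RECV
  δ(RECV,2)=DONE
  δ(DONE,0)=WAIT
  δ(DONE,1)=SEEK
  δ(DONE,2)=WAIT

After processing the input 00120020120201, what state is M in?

SEEK

start at WAIT
read '0': WAIT → SEEK
read '0': SEEK → DONE
read '1': DONE → SEEK
read '2': SEEK → FREE
read '0': FREE → SEEK
read '0': SEEK → DONE
read '2': DONE → WAIT
read '0': WAIT → SEEK
read '1': SEEK → SEEK
read '2': SEEK → FREE
read '0': FREE → SEEK
read '2': SEEK → FREE
read '0': FREE → SEEK
read '1': SEEK → SEEK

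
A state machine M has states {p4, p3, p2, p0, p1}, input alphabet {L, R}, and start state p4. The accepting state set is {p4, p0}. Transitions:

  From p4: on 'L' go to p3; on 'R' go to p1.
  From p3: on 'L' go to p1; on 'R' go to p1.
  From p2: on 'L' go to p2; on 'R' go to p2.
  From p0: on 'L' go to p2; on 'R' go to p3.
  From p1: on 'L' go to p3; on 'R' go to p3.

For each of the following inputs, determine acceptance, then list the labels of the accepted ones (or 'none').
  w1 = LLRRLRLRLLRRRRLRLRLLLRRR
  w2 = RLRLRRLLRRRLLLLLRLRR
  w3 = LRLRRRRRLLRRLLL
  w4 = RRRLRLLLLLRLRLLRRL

w1: Trace: p4 -L-> p3 -L-> p1 -R-> p3 -R-> p1 -L-> p3 -R-> p1 -L-> p3 -R-> p1 -L-> p3 -L-> p1 -R-> p3 -R-> p1 -R-> p3 -R-> p1 -L-> p3 -R-> p1 -L-> p3 -R-> p1 -L-> p3 -L-> p1 -L-> p3 -R-> p1 -R-> p3 -R-> p1  → end p1, rejected
w2: Trace: p4 -R-> p1 -L-> p3 -R-> p1 -L-> p3 -R-> p1 -R-> p3 -L-> p1 -L-> p3 -R-> p1 -R-> p3 -R-> p1 -L-> p3 -L-> p1 -L-> p3 -L-> p1 -L-> p3 -R-> p1 -L-> p3 -R-> p1 -R-> p3  → end p3, rejected
w3: Trace: p4 -L-> p3 -R-> p1 -L-> p3 -R-> p1 -R-> p3 -R-> p1 -R-> p3 -R-> p1 -L-> p3 -L-> p1 -R-> p3 -R-> p1 -L-> p3 -L-> p1 -L-> p3  → end p3, rejected
w4: Trace: p4 -R-> p1 -R-> p3 -R-> p1 -L-> p3 -R-> p1 -L-> p3 -L-> p1 -L-> p3 -L-> p1 -L-> p3 -R-> p1 -L-> p3 -R-> p1 -L-> p3 -L-> p1 -R-> p3 -R-> p1 -L-> p3  → end p3, rejected

none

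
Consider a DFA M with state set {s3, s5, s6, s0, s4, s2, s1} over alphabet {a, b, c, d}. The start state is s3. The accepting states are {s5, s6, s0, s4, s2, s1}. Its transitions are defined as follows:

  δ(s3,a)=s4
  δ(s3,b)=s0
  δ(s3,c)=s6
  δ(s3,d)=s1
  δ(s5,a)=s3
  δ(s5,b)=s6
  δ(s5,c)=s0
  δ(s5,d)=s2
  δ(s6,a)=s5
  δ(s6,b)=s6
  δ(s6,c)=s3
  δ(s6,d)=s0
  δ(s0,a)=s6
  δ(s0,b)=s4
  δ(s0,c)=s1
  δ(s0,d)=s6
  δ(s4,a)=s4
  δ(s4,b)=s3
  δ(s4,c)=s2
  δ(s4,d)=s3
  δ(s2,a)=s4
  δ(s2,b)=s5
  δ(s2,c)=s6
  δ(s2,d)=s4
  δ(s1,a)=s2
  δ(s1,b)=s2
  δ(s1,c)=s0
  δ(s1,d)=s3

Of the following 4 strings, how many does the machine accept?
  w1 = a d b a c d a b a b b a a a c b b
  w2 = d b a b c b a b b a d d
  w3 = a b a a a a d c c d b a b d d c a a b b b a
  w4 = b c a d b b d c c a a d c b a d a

w1: s3 → s4 → s3 → s0 → s6 → s3 → s1 → s2 → s5 → s3 → s0 → s4 → s4 → s4 → s4 → s2 → s5 → s6  → end s6, accepted
w2: s3 → s1 → s2 → s4 → s3 → s6 → s6 → s5 → s6 → s6 → s5 → s2 → s4  → end s4, accepted
w3: s3 → s4 → s3 → s4 → s4 → s4 → s4 → s3 → s6 → s3 → s1 → s2 → s4 → s3 → s1 → s3 → s6 → s5 → s3 → s0 → s4 → s3 → s4  → end s4, accepted
w4: s3 → s0 → s1 → s2 → s4 → s3 → s0 → s6 → s3 → s6 → s5 → s3 → s1 → s0 → s4 → s4 → s3 → s4  → end s4, accepted

4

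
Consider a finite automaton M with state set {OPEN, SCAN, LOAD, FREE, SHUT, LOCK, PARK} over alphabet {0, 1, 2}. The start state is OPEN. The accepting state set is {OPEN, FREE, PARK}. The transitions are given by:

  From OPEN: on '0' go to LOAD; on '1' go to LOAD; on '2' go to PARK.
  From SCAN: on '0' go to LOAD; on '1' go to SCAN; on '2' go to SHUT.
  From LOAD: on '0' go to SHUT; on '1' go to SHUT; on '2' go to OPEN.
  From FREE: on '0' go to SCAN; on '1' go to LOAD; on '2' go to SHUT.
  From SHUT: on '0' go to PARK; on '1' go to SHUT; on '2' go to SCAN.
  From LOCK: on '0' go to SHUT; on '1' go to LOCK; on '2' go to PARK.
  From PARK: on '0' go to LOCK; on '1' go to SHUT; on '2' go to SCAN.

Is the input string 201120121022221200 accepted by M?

No

start at OPEN
read '2': OPEN → PARK
read '0': PARK → LOCK
read '1': LOCK → LOCK
read '1': LOCK → LOCK
read '2': LOCK → PARK
read '0': PARK → LOCK
read '1': LOCK → LOCK
read '2': LOCK → PARK
read '1': PARK → SHUT
read '0': SHUT → PARK
read '2': PARK → SCAN
read '2': SCAN → SHUT
read '2': SHUT → SCAN
read '2': SCAN → SHUT
read '1': SHUT → SHUT
read '2': SHUT → SCAN
read '0': SCAN → LOAD
read '0': LOAD → SHUT
End state SHUT is not accepting.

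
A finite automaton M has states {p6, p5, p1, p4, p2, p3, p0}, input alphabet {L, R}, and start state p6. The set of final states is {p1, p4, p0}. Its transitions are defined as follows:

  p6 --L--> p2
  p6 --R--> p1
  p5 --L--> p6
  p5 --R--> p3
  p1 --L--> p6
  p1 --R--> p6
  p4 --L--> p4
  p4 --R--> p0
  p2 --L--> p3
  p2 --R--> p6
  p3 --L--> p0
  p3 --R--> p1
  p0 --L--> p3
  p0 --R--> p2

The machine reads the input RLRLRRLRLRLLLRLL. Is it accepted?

Trace: p6 -R-> p1 -L-> p6 -R-> p1 -L-> p6 -R-> p1 -R-> p6 -L-> p2 -R-> p6 -L-> p2 -R-> p6 -L-> p2 -L-> p3 -L-> p0 -R-> p2 -L-> p3 -L-> p0
End state p0 is accepting.

Yes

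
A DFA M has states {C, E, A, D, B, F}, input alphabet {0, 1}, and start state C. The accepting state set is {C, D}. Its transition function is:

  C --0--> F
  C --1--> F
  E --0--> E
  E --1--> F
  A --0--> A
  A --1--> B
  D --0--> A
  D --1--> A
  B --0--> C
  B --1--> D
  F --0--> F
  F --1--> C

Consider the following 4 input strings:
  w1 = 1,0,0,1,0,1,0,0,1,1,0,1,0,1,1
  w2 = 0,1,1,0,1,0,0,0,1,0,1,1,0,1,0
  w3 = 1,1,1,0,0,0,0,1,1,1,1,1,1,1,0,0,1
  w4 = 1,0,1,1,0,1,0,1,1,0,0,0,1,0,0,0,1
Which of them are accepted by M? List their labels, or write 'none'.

w1:
  start at C
  read '1': C → F
  read '0': F → F
  read '0': F → F
  read '1': F → C
  read '0': C → F
  read '1': F → C
  read '0': C → F
  read '0': F → F
  read '1': F → C
  read '1': C → F
  read '0': F → F
  read '1': F → C
  read '0': C → F
  read '1': F → C
  read '1': C → F
  end F, rejected
w2:
  start at C
  read '0': C → F
  read '1': F → C
  read '1': C → F
  read '0': F → F
  read '1': F → C
  read '0': C → F
  read '0': F → F
  read '0': F → F
  read '1': F → C
  read '0': C → F
  read '1': F → C
  read '1': C → F
  read '0': F → F
  read '1': F → C
  read '0': C → F
  end F, rejected
w3:
  start at C
  read '1': C → F
  read '1': F → C
  read '1': C → F
  read '0': F → F
  read '0': F → F
  read '0': F → F
  read '0': F → F
  read '1': F → C
  read '1': C → F
  read '1': F → C
  read '1': C → F
  read '1': F → C
  read '1': C → F
  read '1': F → C
  read '0': C → F
  read '0': F → F
  read '1': F → C
  end C, accepted
w4:
  start at C
  read '1': C → F
  read '0': F → F
  read '1': F → C
  read '1': C → F
  read '0': F → F
  read '1': F → C
  read '0': C → F
  read '1': F → C
  read '1': C → F
  read '0': F → F
  read '0': F → F
  read '0': F → F
  read '1': F → C
  read '0': C → F
  read '0': F → F
  read '0': F → F
  read '1': F → C
  end C, accepted

w3, w4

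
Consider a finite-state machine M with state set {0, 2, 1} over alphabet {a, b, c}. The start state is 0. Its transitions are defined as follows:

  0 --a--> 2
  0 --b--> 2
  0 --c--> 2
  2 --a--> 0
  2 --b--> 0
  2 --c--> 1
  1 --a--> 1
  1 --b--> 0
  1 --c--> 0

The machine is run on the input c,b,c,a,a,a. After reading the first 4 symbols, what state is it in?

Trace: 0 -c-> 2 -b-> 0 -c-> 2 -a-> 0
After 4 symbols: 0.

0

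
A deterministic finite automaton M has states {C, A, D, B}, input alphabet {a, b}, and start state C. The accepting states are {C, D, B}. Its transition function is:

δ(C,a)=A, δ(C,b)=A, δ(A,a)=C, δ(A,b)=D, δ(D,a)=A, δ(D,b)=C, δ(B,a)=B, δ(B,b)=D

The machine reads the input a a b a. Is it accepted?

Yes

C → A → C → A → C
End state C is accepting.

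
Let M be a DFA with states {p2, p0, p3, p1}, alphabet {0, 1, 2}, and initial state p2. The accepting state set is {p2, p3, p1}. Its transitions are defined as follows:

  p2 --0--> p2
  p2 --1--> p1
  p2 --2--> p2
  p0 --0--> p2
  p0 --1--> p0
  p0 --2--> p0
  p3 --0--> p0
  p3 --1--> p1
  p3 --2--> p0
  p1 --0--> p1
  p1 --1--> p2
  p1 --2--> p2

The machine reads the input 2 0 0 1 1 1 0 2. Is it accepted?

Yes

start at p2
read '2': p2 → p2
read '0': p2 → p2
read '0': p2 → p2
read '1': p2 → p1
read '1': p1 → p2
read '1': p2 → p1
read '0': p1 → p1
read '2': p1 → p2
End state p2 is accepting.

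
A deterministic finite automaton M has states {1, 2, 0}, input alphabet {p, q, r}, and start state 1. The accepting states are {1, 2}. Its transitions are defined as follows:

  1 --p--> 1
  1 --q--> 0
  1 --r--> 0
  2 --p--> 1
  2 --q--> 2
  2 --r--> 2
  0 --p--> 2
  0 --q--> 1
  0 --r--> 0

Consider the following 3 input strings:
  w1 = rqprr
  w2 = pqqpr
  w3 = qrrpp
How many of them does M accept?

w1:
  start at 1
  read 'r': 1 → 0
  read 'q': 0 → 1
  read 'p': 1 → 1
  read 'r': 1 → 0
  read 'r': 0 → 0
  end 0, rejected
w2:
  start at 1
  read 'p': 1 → 1
  read 'q': 1 → 0
  read 'q': 0 → 1
  read 'p': 1 → 1
  read 'r': 1 → 0
  end 0, rejected
w3:
  start at 1
  read 'q': 1 → 0
  read 'r': 0 → 0
  read 'r': 0 → 0
  read 'p': 0 → 2
  read 'p': 2 → 1
  end 1, accepted

1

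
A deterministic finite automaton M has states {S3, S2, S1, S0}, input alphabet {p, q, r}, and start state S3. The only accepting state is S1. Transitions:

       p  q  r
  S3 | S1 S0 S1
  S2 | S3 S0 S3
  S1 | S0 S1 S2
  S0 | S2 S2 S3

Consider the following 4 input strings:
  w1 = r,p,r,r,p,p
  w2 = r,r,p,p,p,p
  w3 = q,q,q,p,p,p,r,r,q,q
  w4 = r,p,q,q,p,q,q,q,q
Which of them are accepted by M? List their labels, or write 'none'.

none

w1: Trace: S3 -r-> S1 -p-> S0 -r-> S3 -r-> S1 -p-> S0 -p-> S2  → end S2, rejected
w2: Trace: S3 -r-> S1 -r-> S2 -p-> S3 -p-> S1 -p-> S0 -p-> S2  → end S2, rejected
w3: Trace: S3 -q-> S0 -q-> S2 -q-> S0 -p-> S2 -p-> S3 -p-> S1 -r-> S2 -r-> S3 -q-> S0 -q-> S2  → end S2, rejected
w4: Trace: S3 -r-> S1 -p-> S0 -q-> S2 -q-> S0 -p-> S2 -q-> S0 -q-> S2 -q-> S0 -q-> S2  → end S2, rejected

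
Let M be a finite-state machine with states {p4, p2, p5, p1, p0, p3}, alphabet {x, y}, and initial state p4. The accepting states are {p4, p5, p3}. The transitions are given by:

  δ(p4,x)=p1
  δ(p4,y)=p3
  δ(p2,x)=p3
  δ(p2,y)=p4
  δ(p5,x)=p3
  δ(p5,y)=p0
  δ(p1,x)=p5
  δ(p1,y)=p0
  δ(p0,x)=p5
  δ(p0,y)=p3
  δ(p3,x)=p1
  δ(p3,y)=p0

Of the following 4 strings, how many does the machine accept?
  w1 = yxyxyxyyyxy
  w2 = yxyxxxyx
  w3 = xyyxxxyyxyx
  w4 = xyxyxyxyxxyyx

w1:
  start at p4
  read 'y': p4 → p3
  read 'x': p3 → p1
  read 'y': p1 → p0
  read 'x': p0 → p5
  read 'y': p5 → p0
  read 'x': p0 → p5
  read 'y': p5 → p0
  read 'y': p0 → p3
  read 'y': p3 → p0
  read 'x': p0 → p5
  read 'y': p5 → p0
  end p0, rejected
w2:
  start at p4
  read 'y': p4 → p3
  read 'x': p3 → p1
  read 'y': p1 → p0
  read 'x': p0 → p5
  read 'x': p5 → p3
  read 'x': p3 → p1
  read 'y': p1 → p0
  read 'x': p0 → p5
  end p5, accepted
w3:
  start at p4
  read 'x': p4 → p1
  read 'y': p1 → p0
  read 'y': p0 → p3
  read 'x': p3 → p1
  read 'x': p1 → p5
  read 'x': p5 → p3
  read 'y': p3 → p0
  read 'y': p0 → p3
  read 'x': p3 → p1
  read 'y': p1 → p0
  read 'x': p0 → p5
  end p5, accepted
w4:
  start at p4
  read 'x': p4 → p1
  read 'y': p1 → p0
  read 'x': p0 → p5
  read 'y': p5 → p0
  read 'x': p0 → p5
  read 'y': p5 → p0
  read 'x': p0 → p5
  read 'y': p5 → p0
  read 'x': p0 → p5
  read 'x': p5 → p3
  read 'y': p3 → p0
  read 'y': p0 → p3
  read 'x': p3 → p1
  end p1, rejected

2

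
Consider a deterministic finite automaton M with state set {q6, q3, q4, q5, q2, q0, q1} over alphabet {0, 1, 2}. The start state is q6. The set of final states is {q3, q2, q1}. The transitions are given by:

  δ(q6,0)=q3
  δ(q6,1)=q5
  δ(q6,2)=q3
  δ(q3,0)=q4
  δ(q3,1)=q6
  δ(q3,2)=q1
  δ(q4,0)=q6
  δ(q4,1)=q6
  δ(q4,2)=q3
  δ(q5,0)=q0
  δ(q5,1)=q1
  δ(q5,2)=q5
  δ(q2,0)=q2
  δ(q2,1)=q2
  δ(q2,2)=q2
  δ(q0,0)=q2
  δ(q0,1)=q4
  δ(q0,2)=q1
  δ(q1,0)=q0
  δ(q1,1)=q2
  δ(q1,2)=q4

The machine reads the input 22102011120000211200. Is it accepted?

q6 → q3 → q1 → q2 → q2 → q2 → q2 → q2 → q2 → q2 → q2 → q2 → q2 → q2 → q2 → q2 → q2 → q2 → q2 → q2 → q2
End state q2 is accepting.

Yes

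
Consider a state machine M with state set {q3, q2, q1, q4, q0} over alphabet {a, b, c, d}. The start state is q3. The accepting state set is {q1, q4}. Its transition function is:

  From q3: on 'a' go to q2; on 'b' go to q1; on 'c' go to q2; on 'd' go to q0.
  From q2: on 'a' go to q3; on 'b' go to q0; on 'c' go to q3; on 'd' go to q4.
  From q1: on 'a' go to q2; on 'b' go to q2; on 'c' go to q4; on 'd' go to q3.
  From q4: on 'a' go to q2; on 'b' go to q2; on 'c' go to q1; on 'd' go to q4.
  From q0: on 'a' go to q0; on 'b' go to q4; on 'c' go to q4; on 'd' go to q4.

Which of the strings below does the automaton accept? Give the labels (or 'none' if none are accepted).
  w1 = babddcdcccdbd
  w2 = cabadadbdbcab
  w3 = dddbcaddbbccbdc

w1: Trace: q3 -b-> q1 -a-> q2 -b-> q0 -d-> q4 -d-> q4 -c-> q1 -d-> q3 -c-> q2 -c-> q3 -c-> q2 -d-> q4 -b-> q2 -d-> q4  → end q4, accepted
w2: Trace: q3 -c-> q2 -a-> q3 -b-> q1 -a-> q2 -d-> q4 -a-> q2 -d-> q4 -b-> q2 -d-> q4 -b-> q2 -c-> q3 -a-> q2 -b-> q0  → end q0, rejected
w3: Trace: q3 -d-> q0 -d-> q4 -d-> q4 -b-> q2 -c-> q3 -a-> q2 -d-> q4 -d-> q4 -b-> q2 -b-> q0 -c-> q4 -c-> q1 -b-> q2 -d-> q4 -c-> q1  → end q1, accepted

w1, w3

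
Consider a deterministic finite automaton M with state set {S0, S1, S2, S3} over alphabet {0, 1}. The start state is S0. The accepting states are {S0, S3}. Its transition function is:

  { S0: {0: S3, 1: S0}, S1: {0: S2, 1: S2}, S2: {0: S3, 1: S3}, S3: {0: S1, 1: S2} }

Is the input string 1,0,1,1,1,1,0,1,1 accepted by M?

start at S0
read '1': S0 → S0
read '0': S0 → S3
read '1': S3 → S2
read '1': S2 → S3
read '1': S3 → S2
read '1': S2 → S3
read '0': S3 → S1
read '1': S1 → S2
read '1': S2 → S3
End state S3 is accepting.

Yes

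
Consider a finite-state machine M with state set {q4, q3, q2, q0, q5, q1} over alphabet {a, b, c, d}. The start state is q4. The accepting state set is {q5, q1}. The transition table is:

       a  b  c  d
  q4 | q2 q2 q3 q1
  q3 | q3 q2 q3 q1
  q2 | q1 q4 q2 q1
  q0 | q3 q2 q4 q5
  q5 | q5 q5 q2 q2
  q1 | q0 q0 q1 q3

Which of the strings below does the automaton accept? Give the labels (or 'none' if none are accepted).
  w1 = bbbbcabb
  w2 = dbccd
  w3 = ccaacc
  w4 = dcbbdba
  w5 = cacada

w1: q4 → q2 → q4 → q2 → q4 → q3 → q3 → q2 → q4  → end q4, rejected
w2: q4 → q1 → q0 → q4 → q3 → q1  → end q1, accepted
w3: q4 → q3 → q3 → q3 → q3 → q3 → q3  → end q3, rejected
w4: q4 → q1 → q1 → q0 → q2 → q1 → q0 → q3  → end q3, rejected
w5: q4 → q3 → q3 → q3 → q3 → q1 → q0  → end q0, rejected

w2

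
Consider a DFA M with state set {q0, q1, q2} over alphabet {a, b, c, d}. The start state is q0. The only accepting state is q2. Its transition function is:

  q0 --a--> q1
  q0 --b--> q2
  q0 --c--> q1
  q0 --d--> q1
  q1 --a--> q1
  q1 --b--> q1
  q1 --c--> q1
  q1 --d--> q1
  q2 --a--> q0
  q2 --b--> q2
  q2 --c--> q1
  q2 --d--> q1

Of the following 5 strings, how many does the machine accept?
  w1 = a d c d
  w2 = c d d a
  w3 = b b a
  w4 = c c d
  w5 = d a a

0

w1: q0 → q1 → q1 → q1 → q1  → end q1, rejected
w2: q0 → q1 → q1 → q1 → q1  → end q1, rejected
w3: q0 → q2 → q2 → q0  → end q0, rejected
w4: q0 → q1 → q1 → q1  → end q1, rejected
w5: q0 → q1 → q1 → q1  → end q1, rejected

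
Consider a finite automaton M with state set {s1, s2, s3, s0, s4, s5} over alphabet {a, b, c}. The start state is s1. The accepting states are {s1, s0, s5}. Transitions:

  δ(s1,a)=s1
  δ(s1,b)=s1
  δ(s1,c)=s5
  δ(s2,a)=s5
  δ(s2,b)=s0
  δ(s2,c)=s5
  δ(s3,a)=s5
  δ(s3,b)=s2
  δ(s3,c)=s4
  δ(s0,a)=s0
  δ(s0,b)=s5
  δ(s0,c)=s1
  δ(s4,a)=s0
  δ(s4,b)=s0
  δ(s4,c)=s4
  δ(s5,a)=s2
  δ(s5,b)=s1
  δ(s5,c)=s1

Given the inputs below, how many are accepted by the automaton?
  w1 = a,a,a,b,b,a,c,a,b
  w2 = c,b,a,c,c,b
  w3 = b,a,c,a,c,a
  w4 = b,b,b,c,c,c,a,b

w1:
  start at s1
  read 'a': s1 → s1
  read 'a': s1 → s1
  read 'a': s1 → s1
  read 'b': s1 → s1
  read 'b': s1 → s1
  read 'a': s1 → s1
  read 'c': s1 → s5
  read 'a': s5 → s2
  read 'b': s2 → s0
  end s0, accepted
w2:
  start at s1
  read 'c': s1 → s5
  read 'b': s5 → s1
  read 'a': s1 → s1
  read 'c': s1 → s5
  read 'c': s5 → s1
  read 'b': s1 → s1
  end s1, accepted
w3:
  start at s1
  read 'b': s1 → s1
  read 'a': s1 → s1
  read 'c': s1 → s5
  read 'a': s5 → s2
  read 'c': s2 → s5
  read 'a': s5 → s2
  end s2, rejected
w4:
  start at s1
  read 'b': s1 → s1
  read 'b': s1 → s1
  read 'b': s1 → s1
  read 'c': s1 → s5
  read 'c': s5 → s1
  read 'c': s1 → s5
  read 'a': s5 → s2
  read 'b': s2 → s0
  end s0, accepted

3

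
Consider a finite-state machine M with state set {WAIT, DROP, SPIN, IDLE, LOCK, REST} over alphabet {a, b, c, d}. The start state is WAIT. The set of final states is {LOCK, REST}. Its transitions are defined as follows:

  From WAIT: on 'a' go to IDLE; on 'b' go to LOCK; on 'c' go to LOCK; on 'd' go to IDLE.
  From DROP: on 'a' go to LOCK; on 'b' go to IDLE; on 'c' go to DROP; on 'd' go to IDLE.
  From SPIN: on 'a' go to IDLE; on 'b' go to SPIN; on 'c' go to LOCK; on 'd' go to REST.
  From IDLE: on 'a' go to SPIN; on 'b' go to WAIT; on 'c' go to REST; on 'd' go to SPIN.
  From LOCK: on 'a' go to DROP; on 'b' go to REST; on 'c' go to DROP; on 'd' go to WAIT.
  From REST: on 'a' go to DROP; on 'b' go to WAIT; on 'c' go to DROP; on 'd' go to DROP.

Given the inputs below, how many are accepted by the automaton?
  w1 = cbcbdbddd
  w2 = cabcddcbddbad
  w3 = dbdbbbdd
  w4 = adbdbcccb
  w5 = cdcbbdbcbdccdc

1

w1: Trace: WAIT -c-> LOCK -b-> REST -c-> DROP -b-> IDLE -d-> SPIN -b-> SPIN -d-> REST -d-> DROP -d-> IDLE  → end IDLE, rejected
w2: Trace: WAIT -c-> LOCK -a-> DROP -b-> IDLE -c-> REST -d-> DROP -d-> IDLE -c-> REST -b-> WAIT -d-> IDLE -d-> SPIN -b-> SPIN -a-> IDLE -d-> SPIN  → end SPIN, rejected
w3: Trace: WAIT -d-> IDLE -b-> WAIT -d-> IDLE -b-> WAIT -b-> LOCK -b-> REST -d-> DROP -d-> IDLE  → end IDLE, rejected
w4: Trace: WAIT -a-> IDLE -d-> SPIN -b-> SPIN -d-> REST -b-> WAIT -c-> LOCK -c-> DROP -c-> DROP -b-> IDLE  → end IDLE, rejected
w5: Trace: WAIT -c-> LOCK -d-> WAIT -c-> LOCK -b-> REST -b-> WAIT -d-> IDLE -b-> WAIT -c-> LOCK -b-> REST -d-> DROP -c-> DROP -c-> DROP -d-> IDLE -c-> REST  → end REST, accepted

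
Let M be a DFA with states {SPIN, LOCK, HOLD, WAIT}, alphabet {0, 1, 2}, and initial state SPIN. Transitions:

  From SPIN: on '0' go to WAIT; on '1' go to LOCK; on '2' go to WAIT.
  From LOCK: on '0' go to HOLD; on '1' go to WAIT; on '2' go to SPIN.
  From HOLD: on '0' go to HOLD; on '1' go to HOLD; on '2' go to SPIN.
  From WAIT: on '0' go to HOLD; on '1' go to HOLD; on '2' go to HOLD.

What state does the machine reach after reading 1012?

SPIN

Trace: SPIN -1-> LOCK -0-> HOLD -1-> HOLD -2-> SPIN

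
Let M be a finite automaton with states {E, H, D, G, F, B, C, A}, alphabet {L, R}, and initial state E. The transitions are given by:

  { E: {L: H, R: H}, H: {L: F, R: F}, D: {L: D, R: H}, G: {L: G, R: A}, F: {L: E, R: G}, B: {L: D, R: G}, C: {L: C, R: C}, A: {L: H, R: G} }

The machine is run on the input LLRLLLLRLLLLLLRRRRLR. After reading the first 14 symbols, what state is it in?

E → H → F → G → G → G → G → G → A → H → F → E → H → F → E
After 14 symbols: E.

E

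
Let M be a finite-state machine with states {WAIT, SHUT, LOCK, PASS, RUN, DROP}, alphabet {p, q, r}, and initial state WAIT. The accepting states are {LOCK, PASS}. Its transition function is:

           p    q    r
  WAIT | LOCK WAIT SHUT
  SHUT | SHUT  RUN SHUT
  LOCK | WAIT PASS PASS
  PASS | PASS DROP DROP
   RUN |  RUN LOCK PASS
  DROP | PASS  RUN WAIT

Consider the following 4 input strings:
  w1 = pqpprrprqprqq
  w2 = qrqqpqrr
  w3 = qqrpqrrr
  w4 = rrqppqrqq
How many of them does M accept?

1

w1:
  start at WAIT
  read 'p': WAIT → LOCK
  read 'q': LOCK → PASS
  read 'p': PASS → PASS
  read 'p': PASS → PASS
  read 'r': PASS → DROP
  read 'r': DROP → WAIT
  read 'p': WAIT → LOCK
  read 'r': LOCK → PASS
  read 'q': PASS → DROP
  read 'p': DROP → PASS
  read 'r': PASS → DROP
  read 'q': DROP → RUN
  read 'q': RUN → LOCK
  end LOCK, accepted
w2:
  start at WAIT
  read 'q': WAIT → WAIT
  read 'r': WAIT → SHUT
  read 'q': SHUT → RUN
  read 'q': RUN → LOCK
  read 'p': LOCK → WAIT
  read 'q': WAIT → WAIT
  read 'r': WAIT → SHUT
  read 'r': SHUT → SHUT
  end SHUT, rejected
w3:
  start at WAIT
  read 'q': WAIT → WAIT
  read 'q': WAIT → WAIT
  read 'r': WAIT → SHUT
  read 'p': SHUT → SHUT
  read 'q': SHUT → RUN
  read 'r': RUN → PASS
  read 'r': PASS → DROP
  read 'r': DROP → WAIT
  end WAIT, rejected
w4:
  start at WAIT
  read 'r': WAIT → SHUT
  read 'r': SHUT → SHUT
  read 'q': SHUT → RUN
  read 'p': RUN → RUN
  read 'p': RUN → RUN
  read 'q': RUN → LOCK
  read 'r': LOCK → PASS
  read 'q': PASS → DROP
  read 'q': DROP → RUN
  end RUN, rejected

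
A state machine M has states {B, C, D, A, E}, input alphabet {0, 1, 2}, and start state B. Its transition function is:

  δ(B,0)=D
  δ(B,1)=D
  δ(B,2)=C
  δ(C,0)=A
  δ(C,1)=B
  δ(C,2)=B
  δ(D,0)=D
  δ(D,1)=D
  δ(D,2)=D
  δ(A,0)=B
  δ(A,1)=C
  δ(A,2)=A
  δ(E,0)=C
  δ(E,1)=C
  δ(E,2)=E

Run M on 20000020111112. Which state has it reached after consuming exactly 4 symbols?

D

B → C → A → B → D
After 4 symbols: D.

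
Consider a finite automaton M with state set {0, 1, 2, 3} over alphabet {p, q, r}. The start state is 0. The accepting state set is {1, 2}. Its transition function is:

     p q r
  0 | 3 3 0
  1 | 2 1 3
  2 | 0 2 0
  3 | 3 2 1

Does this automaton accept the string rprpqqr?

No

start at 0
read 'r': 0 → 0
read 'p': 0 → 3
read 'r': 3 → 1
read 'p': 1 → 2
read 'q': 2 → 2
read 'q': 2 → 2
read 'r': 2 → 0
End state 0 is not accepting.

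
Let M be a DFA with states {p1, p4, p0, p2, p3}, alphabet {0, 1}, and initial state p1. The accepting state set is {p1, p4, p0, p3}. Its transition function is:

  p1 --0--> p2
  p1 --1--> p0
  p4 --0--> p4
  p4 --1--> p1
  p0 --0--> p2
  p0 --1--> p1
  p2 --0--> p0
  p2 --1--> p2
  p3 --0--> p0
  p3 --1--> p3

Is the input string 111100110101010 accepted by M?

Yes

start at p1
read '1': p1 → p0
read '1': p0 → p1
read '1': p1 → p0
read '1': p0 → p1
read '0': p1 → p2
read '0': p2 → p0
read '1': p0 → p1
read '1': p1 → p0
read '0': p0 → p2
read '1': p2 → p2
read '0': p2 → p0
read '1': p0 → p1
read '0': p1 → p2
read '1': p2 → p2
read '0': p2 → p0
End state p0 is accepting.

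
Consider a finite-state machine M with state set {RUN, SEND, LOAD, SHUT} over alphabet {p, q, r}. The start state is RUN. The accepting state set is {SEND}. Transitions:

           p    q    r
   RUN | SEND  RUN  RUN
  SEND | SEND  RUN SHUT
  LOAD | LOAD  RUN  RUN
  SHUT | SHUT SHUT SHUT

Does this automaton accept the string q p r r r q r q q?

No

start at RUN
read 'q': RUN → RUN
read 'p': RUN → SEND
read 'r': SEND → SHUT
read 'r': SHUT → SHUT
read 'r': SHUT → SHUT
read 'q': SHUT → SHUT
read 'r': SHUT → SHUT
read 'q': SHUT → SHUT
read 'q': SHUT → SHUT
End state SHUT is not accepting.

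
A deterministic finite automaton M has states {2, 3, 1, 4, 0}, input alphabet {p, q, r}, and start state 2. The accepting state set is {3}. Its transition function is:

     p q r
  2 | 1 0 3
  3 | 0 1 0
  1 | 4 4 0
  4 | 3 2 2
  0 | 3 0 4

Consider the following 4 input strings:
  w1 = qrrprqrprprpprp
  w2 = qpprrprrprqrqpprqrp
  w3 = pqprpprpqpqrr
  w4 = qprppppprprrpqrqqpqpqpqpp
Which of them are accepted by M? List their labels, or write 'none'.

w1, w2

w1:
  start at 2
  read 'q': 2 → 0
  read 'r': 0 → 4
  read 'r': 4 → 2
  read 'p': 2 → 1
  read 'r': 1 → 0
  read 'q': 0 → 0
  read 'r': 0 → 4
  read 'p': 4 → 3
  read 'r': 3 → 0
  read 'p': 0 → 3
  read 'r': 3 → 0
  read 'p': 0 → 3
  read 'p': 3 → 0
  read 'r': 0 → 4
  read 'p': 4 → 3
  end 3, accepted
w2:
  start at 2
  read 'q': 2 → 0
  read 'p': 0 → 3
  read 'p': 3 → 0
  read 'r': 0 → 4
  read 'r': 4 → 2
  read 'p': 2 → 1
  read 'r': 1 → 0
  read 'r': 0 → 4
  read 'p': 4 → 3
  read 'r': 3 → 0
  read 'q': 0 → 0
  read 'r': 0 → 4
  read 'q': 4 → 2
  read 'p': 2 → 1
  read 'p': 1 → 4
  read 'r': 4 → 2
  read 'q': 2 → 0
  read 'r': 0 → 4
  read 'p': 4 → 3
  end 3, accepted
w3:
  start at 2
  read 'p': 2 → 1
  read 'q': 1 → 4
  read 'p': 4 → 3
  read 'r': 3 → 0
  read 'p': 0 → 3
  read 'p': 3 → 0
  read 'r': 0 → 4
  read 'p': 4 → 3
  read 'q': 3 → 1
  read 'p': 1 → 4
  read 'q': 4 → 2
  read 'r': 2 → 3
  read 'r': 3 → 0
  end 0, rejected
w4:
  start at 2
  read 'q': 2 → 0
  read 'p': 0 → 3
  read 'r': 3 → 0
  read 'p': 0 → 3
  read 'p': 3 → 0
  read 'p': 0 → 3
  read 'p': 3 → 0
  read 'p': 0 → 3
  read 'r': 3 → 0
  read 'p': 0 → 3
  read 'r': 3 → 0
  read 'r': 0 → 4
  read 'p': 4 → 3
  read 'q': 3 → 1
  read 'r': 1 → 0
  read 'q': 0 → 0
  read 'q': 0 → 0
  read 'p': 0 → 3
  read 'q': 3 → 1
  read 'p': 1 → 4
  read 'q': 4 → 2
  read 'p': 2 → 1
  read 'q': 1 → 4
  read 'p': 4 → 3
  read 'p': 3 → 0
  end 0, rejected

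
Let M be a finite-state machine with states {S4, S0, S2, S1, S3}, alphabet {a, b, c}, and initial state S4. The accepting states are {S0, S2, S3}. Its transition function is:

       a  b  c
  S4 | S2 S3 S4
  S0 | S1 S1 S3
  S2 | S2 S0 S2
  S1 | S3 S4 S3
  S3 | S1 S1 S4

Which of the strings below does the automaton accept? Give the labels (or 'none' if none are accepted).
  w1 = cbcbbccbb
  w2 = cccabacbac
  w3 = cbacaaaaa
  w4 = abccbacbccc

w1: Trace: S4 -c-> S4 -b-> S3 -c-> S4 -b-> S3 -b-> S1 -c-> S3 -c-> S4 -b-> S3 -b-> S1  → end S1, rejected
w2: Trace: S4 -c-> S4 -c-> S4 -c-> S4 -a-> S2 -b-> S0 -a-> S1 -c-> S3 -b-> S1 -a-> S3 -c-> S4  → end S4, rejected
w3: Trace: S4 -c-> S4 -b-> S3 -a-> S1 -c-> S3 -a-> S1 -a-> S3 -a-> S1 -a-> S3 -a-> S1  → end S1, rejected
w4: Trace: S4 -a-> S2 -b-> S0 -c-> S3 -c-> S4 -b-> S3 -a-> S1 -c-> S3 -b-> S1 -c-> S3 -c-> S4 -c-> S4  → end S4, rejected

none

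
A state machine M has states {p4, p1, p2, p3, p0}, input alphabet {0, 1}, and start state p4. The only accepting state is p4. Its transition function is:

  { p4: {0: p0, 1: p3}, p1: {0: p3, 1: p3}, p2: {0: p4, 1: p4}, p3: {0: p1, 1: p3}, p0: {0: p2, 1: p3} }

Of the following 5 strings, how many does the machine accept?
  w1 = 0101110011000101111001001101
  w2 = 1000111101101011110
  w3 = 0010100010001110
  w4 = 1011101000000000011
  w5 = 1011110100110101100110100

0

w1: Trace: p4 -0-> p0 -1-> p3 -0-> p1 -1-> p3 -1-> p3 -1-> p3 -0-> p1 -0-> p3 -1-> p3 -1-> p3 -0-> p1 -0-> p3 -0-> p1 -1-> p3 -0-> p1 -1-> p3 -1-> p3 -1-> p3 -1-> p3 -0-> p1 -0-> p3 -1-> p3 -0-> p1 -0-> p3 -1-> p3 -1-> p3 -0-> p1 -1-> p3  → end p3, rejected
w2: Trace: p4 -1-> p3 -0-> p1 -0-> p3 -0-> p1 -1-> p3 -1-> p3 -1-> p3 -1-> p3 -0-> p1 -1-> p3 -1-> p3 -0-> p1 -1-> p3 -0-> p1 -1-> p3 -1-> p3 -1-> p3 -1-> p3 -0-> p1  → end p1, rejected
w3: Trace: p4 -0-> p0 -0-> p2 -1-> p4 -0-> p0 -1-> p3 -0-> p1 -0-> p3 -0-> p1 -1-> p3 -0-> p1 -0-> p3 -0-> p1 -1-> p3 -1-> p3 -1-> p3 -0-> p1  → end p1, rejected
w4: Trace: p4 -1-> p3 -0-> p1 -1-> p3 -1-> p3 -1-> p3 -0-> p1 -1-> p3 -0-> p1 -0-> p3 -0-> p1 -0-> p3 -0-> p1 -0-> p3 -0-> p1 -0-> p3 -0-> p1 -0-> p3 -1-> p3 -1-> p3  → end p3, rejected
w5: Trace: p4 -1-> p3 -0-> p1 -1-> p3 -1-> p3 -1-> p3 -1-> p3 -0-> p1 -1-> p3 -0-> p1 -0-> p3 -1-> p3 -1-> p3 -0-> p1 -1-> p3 -0-> p1 -1-> p3 -1-> p3 -0-> p1 -0-> p3 -1-> p3 -1-> p3 -0-> p1 -1-> p3 -0-> p1 -0-> p3  → end p3, rejected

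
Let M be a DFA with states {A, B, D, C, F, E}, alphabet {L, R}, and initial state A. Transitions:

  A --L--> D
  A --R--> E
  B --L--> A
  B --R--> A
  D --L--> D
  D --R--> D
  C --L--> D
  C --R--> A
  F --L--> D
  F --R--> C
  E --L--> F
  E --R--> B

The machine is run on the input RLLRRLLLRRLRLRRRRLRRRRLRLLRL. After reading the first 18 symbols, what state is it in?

D

start at A
read 'R': A → E
read 'L': E → F
read 'L': F → D
read 'R': D → D
read 'R': D → D
read 'L': D → D
read 'L': D → D
read 'L': D → D
read 'R': D → D
read 'R': D → D
read 'L': D → D
read 'R': D → D
read 'L': D → D
read 'R': D → D
read 'R': D → D
read 'R': D → D
read 'R': D → D
read 'L': D → D
After 18 symbols: D.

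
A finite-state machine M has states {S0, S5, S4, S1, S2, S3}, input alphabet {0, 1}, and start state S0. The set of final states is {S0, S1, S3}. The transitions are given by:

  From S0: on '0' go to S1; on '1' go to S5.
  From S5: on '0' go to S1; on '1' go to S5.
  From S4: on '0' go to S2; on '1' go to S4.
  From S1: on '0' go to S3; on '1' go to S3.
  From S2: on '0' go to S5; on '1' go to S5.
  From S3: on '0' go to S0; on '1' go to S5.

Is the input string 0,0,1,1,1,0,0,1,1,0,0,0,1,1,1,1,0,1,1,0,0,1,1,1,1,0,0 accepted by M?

Yes

S0 → S1 → S3 → S5 → S5 → S5 → S1 → S3 → S5 → S5 → S1 → S3 → S0 → S5 → S5 → S5 → S5 → S1 → S3 → S5 → S1 → S3 → S5 → S5 → S5 → S5 → S1 → S3
End state S3 is accepting.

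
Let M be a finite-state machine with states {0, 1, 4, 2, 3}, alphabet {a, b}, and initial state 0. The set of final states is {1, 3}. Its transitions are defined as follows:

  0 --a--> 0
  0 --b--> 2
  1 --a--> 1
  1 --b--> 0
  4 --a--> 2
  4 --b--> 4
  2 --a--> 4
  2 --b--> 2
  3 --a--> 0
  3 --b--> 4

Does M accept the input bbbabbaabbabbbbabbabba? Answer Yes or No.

No

start at 0
read 'b': 0 → 2
read 'b': 2 → 2
read 'b': 2 → 2
read 'a': 2 → 4
read 'b': 4 → 4
read 'b': 4 → 4
read 'a': 4 → 2
read 'a': 2 → 4
read 'b': 4 → 4
read 'b': 4 → 4
read 'a': 4 → 2
read 'b': 2 → 2
read 'b': 2 → 2
read 'b': 2 → 2
read 'b': 2 → 2
read 'a': 2 → 4
read 'b': 4 → 4
read 'b': 4 → 4
read 'a': 4 → 2
read 'b': 2 → 2
read 'b': 2 → 2
read 'a': 2 → 4
End state 4 is not accepting.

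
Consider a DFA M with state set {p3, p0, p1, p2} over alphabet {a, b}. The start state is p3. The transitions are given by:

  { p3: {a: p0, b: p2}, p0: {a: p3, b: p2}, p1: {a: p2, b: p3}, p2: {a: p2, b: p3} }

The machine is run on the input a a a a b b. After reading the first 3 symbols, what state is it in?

Trace: p3 -a-> p0 -a-> p3 -a-> p0
After 3 symbols: p0.

p0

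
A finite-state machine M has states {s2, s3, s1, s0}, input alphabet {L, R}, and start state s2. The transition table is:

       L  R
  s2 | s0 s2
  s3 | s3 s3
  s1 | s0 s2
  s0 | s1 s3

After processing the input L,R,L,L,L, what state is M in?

s2 → s0 → s3 → s3 → s3 → s3

s3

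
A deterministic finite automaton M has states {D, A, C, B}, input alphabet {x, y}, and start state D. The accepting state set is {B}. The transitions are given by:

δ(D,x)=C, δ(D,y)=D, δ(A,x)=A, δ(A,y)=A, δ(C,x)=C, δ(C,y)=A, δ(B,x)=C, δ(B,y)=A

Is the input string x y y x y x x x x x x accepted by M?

No

start at D
read 'x': D → C
read 'y': C → A
read 'y': A → A
read 'x': A → A
read 'y': A → A
read 'x': A → A
read 'x': A → A
read 'x': A → A
read 'x': A → A
read 'x': A → A
read 'x': A → A
End state A is not accepting.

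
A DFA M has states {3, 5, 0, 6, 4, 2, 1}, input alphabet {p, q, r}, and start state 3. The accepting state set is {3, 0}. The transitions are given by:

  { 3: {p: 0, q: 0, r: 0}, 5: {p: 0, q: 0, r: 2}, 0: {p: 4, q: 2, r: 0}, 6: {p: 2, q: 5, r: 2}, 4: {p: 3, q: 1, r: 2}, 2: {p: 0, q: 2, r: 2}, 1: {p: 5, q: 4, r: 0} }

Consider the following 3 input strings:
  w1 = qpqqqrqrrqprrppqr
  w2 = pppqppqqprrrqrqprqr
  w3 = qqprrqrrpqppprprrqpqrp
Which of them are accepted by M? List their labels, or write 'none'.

w1: Trace: 3 -q-> 0 -p-> 4 -q-> 1 -q-> 4 -q-> 1 -r-> 0 -q-> 2 -r-> 2 -r-> 2 -q-> 2 -p-> 0 -r-> 0 -r-> 0 -p-> 4 -p-> 3 -q-> 0 -r-> 0  → end 0, accepted
w2: Trace: 3 -p-> 0 -p-> 4 -p-> 3 -q-> 0 -p-> 4 -p-> 3 -q-> 0 -q-> 2 -p-> 0 -r-> 0 -r-> 0 -r-> 0 -q-> 2 -r-> 2 -q-> 2 -p-> 0 -r-> 0 -q-> 2 -r-> 2  → end 2, rejected
w3: Trace: 3 -q-> 0 -q-> 2 -p-> 0 -r-> 0 -r-> 0 -q-> 2 -r-> 2 -r-> 2 -p-> 0 -q-> 2 -p-> 0 -p-> 4 -p-> 3 -r-> 0 -p-> 4 -r-> 2 -r-> 2 -q-> 2 -p-> 0 -q-> 2 -r-> 2 -p-> 0  → end 0, accepted

w1, w3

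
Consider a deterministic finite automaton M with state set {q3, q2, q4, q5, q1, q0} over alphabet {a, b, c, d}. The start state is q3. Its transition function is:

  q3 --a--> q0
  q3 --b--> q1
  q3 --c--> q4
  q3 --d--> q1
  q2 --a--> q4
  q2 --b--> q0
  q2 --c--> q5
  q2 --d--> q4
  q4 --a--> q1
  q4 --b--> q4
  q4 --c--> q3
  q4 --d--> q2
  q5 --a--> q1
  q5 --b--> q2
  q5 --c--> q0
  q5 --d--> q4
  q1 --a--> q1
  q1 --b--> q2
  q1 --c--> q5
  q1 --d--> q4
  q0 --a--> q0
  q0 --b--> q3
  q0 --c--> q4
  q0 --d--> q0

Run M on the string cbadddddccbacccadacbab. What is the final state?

q3 → q4 → q4 → q1 → q4 → q2 → q4 → q2 → q4 → q3 → q4 → q4 → q1 → q5 → q0 → q4 → q1 → q4 → q1 → q5 → q2 → q4 → q4

q4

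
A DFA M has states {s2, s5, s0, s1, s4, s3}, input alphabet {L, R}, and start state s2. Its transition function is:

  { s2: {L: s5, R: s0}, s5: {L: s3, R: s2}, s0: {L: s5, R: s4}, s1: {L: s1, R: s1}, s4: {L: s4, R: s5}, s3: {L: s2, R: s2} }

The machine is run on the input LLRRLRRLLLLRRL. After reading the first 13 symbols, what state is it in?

s2 → s5 → s3 → s2 → s0 → s5 → s2 → s0 → s5 → s3 → s2 → s5 → s2 → s0
After 13 symbols: s0.

s0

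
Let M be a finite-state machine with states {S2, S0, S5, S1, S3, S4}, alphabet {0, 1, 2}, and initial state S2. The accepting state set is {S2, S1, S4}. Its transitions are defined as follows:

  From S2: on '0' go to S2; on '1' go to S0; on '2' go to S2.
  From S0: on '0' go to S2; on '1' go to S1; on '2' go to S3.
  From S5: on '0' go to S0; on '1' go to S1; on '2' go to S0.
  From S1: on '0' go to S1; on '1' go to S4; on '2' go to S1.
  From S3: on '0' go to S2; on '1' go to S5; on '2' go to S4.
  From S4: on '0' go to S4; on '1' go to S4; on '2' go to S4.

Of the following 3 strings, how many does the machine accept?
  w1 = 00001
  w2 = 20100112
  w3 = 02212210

w1:
  start at S2
  read '0': S2 → S2
  read '0': S2 → S2
  read '0': S2 → S2
  read '0': S2 → S2
  read '1': S2 → S0
  end S0, rejected
w2:
  start at S2
  read '2': S2 → S2
  read '0': S2 → S2
  read '1': S2 → S0
  read '0': S0 → S2
  read '0': S2 → S2
  read '1': S2 → S0
  read '1': S0 → S1
  read '2': S1 → S1
  end S1, accepted
w3:
  start at S2
  read '0': S2 → S2
  read '2': S2 → S2
  read '2': S2 → S2
  read '1': S2 → S0
  read '2': S0 → S3
  read '2': S3 → S4
  read '1': S4 → S4
  read '0': S4 → S4
  end S4, accepted

2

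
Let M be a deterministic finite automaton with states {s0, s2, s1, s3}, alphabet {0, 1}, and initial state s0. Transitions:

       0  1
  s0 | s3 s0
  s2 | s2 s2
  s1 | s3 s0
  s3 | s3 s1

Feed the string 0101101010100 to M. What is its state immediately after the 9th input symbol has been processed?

s1

s0 → s3 → s1 → s3 → s1 → s0 → s3 → s1 → s3 → s1
After 9 symbols: s1.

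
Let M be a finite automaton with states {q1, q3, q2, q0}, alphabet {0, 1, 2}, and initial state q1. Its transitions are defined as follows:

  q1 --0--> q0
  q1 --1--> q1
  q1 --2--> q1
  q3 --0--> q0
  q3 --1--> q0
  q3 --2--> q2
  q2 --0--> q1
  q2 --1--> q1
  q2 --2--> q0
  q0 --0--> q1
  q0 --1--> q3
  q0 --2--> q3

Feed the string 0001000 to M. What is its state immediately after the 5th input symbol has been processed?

q1 → q0 → q1 → q0 → q3 → q0
After 5 symbols: q0.

q0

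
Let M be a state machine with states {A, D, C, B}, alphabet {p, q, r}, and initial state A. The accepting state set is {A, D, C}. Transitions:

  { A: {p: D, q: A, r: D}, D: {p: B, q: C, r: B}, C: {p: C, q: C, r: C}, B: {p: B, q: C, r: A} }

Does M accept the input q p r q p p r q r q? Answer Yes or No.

Yes

start at A
read 'q': A → A
read 'p': A → D
read 'r': D → B
read 'q': B → C
read 'p': C → C
read 'p': C → C
read 'r': C → C
read 'q': C → C
read 'r': C → C
read 'q': C → C
End state C is accepting.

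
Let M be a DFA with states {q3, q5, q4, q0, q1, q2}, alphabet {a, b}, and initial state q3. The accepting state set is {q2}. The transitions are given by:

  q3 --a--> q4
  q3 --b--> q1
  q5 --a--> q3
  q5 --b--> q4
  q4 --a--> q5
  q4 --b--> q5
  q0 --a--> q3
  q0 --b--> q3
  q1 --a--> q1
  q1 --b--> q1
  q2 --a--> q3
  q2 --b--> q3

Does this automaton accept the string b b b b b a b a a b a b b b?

Trace: q3 -b-> q1 -b-> q1 -b-> q1 -b-> q1 -b-> q1 -a-> q1 -b-> q1 -a-> q1 -a-> q1 -b-> q1 -a-> q1 -b-> q1 -b-> q1 -b-> q1
End state q1 is not accepting.

No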